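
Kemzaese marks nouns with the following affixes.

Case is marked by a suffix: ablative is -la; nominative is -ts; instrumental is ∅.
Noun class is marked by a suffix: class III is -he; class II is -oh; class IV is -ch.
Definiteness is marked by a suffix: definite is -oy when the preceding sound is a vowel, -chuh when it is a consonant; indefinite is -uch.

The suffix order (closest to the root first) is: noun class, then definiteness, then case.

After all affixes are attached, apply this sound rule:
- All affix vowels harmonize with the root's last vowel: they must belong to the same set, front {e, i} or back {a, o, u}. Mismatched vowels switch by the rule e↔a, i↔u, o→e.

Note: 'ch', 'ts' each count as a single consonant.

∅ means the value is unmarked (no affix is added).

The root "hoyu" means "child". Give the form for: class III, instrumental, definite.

Attach noun class class III -he → hoyuhe.
Attach definiteness definite -oy (after vowel 'e') → hoyuheoy.
case = instrumental: zero marking, form stays hoyuheoy.
Apply vowel harmony: hoyuheoy → hoyuhaoy.

hoyuhaoy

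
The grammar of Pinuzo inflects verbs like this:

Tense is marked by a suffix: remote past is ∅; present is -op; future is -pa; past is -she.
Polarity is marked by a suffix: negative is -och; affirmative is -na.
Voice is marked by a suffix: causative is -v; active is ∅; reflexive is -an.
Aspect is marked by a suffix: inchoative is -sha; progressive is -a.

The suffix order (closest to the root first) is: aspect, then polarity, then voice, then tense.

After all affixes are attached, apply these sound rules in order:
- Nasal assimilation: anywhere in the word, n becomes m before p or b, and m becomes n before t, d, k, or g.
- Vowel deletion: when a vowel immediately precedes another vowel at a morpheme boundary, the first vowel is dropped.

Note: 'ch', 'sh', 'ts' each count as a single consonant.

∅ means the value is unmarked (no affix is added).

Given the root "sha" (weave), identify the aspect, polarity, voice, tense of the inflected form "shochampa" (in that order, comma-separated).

Segment: sha-a-och-an-pa.
aspect: -a → progressive.
polarity: -och → negative.
voice: -an → reflexive.
tense: -pa → future.

progressive, negative, reflexive, future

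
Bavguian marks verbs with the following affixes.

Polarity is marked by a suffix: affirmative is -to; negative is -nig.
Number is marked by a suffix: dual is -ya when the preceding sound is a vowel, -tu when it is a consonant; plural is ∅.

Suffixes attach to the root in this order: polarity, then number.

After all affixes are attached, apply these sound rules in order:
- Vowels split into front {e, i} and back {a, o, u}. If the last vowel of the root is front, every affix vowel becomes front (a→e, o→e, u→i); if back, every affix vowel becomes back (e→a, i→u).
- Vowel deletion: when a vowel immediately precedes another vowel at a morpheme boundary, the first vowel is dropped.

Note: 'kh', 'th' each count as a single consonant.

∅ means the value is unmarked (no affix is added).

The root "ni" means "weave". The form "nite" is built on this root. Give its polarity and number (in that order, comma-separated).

Segment: ni-to.
polarity: -to → affirmative.
number: ∅ → plural.

affirmative, plural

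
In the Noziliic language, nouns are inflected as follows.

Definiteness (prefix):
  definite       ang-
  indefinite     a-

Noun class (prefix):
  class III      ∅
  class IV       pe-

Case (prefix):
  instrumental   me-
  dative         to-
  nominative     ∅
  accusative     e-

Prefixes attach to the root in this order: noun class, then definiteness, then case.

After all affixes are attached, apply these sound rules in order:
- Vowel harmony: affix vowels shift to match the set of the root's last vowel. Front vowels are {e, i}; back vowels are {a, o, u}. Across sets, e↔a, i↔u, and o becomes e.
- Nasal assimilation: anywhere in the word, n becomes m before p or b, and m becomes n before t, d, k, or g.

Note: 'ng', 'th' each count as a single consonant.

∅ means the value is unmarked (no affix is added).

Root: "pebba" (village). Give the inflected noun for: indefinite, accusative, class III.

noun class = class III: zero marking, form stays pebba.
Attach definiteness indefinite a- → apebba.
Attach case accusative e- → eapebba.
Apply vowel harmony: eapebba → aapebba.
Nasal assimilation: no change.

aapebba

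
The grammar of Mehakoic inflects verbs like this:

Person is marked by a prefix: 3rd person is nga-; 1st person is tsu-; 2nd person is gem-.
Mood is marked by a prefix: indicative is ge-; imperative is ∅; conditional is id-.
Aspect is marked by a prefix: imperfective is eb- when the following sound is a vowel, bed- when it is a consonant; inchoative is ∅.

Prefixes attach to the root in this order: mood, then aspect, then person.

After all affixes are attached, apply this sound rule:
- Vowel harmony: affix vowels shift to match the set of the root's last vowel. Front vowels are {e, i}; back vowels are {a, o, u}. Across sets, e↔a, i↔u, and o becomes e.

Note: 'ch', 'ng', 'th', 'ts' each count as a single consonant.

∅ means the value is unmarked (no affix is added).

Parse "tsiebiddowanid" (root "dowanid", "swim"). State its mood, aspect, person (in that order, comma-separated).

conditional, imperfective, 1st person

Segment: tsu-eb-id-dowanid.
mood: id- → conditional.
aspect: eb/bed- → imperfective.
person: tsu- → 1st person.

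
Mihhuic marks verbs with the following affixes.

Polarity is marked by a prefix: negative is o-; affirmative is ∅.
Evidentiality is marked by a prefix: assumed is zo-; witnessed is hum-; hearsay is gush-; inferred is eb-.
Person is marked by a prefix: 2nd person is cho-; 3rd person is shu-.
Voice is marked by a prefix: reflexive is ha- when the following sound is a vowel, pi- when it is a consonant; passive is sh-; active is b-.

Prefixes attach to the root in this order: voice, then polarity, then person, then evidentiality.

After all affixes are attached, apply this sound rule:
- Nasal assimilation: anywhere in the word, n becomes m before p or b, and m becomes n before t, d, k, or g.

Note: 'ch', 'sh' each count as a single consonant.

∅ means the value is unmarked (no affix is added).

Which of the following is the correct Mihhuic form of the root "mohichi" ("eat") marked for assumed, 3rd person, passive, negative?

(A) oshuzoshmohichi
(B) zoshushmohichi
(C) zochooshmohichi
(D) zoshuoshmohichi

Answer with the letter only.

Attach voice passive sh- → shmohichi.
Attach polarity negative o- → oshmohichi.
Attach person 3rd person shu- → shuoshmohichi.
Attach evidentiality assumed zo- → zoshuoshmohichi.
Nasal assimilation: no change.
So the correct form is zoshuoshmohichi, option (D).
(B) zoshushmohichi is wrong: it uses affirmative instead of negative for polarity.
(A) oshuzoshmohichi is wrong: it has the affixes in the wrong order.
(C) zochooshmohichi is wrong: it uses 2nd person instead of 3rd person for person.

D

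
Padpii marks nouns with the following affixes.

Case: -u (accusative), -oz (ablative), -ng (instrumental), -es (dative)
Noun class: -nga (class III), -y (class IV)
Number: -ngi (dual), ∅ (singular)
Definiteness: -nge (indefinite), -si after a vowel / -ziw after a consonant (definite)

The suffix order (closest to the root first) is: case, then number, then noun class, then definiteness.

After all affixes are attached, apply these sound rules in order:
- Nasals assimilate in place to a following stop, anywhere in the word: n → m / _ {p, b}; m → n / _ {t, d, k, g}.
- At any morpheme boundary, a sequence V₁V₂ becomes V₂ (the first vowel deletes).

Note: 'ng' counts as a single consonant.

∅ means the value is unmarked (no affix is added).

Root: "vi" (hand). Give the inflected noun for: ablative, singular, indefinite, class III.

Attach case ablative -oz → vioz.
number = singular: zero marking, form stays vioz.
Attach noun class class III -nga → vioznga.
Attach definiteness indefinite -nge → viozngange.
Nasal assimilation: no change.
Apply vowel deletion: viozngange → vozngange.

vozngange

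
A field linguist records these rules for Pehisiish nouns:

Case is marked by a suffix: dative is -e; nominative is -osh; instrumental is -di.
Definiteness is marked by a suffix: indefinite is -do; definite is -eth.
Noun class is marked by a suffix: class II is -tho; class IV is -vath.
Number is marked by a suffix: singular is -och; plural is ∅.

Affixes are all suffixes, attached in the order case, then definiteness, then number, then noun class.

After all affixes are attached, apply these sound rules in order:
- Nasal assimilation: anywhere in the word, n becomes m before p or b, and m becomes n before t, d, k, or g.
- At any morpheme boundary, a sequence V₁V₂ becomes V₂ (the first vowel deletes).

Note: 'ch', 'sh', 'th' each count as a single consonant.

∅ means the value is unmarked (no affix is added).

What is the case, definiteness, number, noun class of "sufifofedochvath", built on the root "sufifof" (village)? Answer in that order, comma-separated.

dative, indefinite, singular, class IV

Segment: sufifof-e-do-och-vath.
case: -e → dative.
definiteness: -do → indefinite.
number: -och → singular.
noun class: -vath → class IV.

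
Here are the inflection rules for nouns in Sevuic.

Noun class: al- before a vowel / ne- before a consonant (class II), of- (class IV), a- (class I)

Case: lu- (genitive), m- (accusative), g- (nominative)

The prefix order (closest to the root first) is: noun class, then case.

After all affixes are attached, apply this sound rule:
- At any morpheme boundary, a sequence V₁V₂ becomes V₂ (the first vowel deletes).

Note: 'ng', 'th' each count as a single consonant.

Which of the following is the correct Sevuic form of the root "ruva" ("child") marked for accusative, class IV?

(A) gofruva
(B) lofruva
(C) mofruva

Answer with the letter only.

Attach noun class class IV of- → ofruva.
Attach case accusative m- → mofruva.
Vowel deletion: no change.
So the correct form is mofruva, option (C).
(A) gofruva is wrong: it uses nominative instead of accusative for case.
(B) lofruva is wrong: it uses genitive instead of accusative for case.

C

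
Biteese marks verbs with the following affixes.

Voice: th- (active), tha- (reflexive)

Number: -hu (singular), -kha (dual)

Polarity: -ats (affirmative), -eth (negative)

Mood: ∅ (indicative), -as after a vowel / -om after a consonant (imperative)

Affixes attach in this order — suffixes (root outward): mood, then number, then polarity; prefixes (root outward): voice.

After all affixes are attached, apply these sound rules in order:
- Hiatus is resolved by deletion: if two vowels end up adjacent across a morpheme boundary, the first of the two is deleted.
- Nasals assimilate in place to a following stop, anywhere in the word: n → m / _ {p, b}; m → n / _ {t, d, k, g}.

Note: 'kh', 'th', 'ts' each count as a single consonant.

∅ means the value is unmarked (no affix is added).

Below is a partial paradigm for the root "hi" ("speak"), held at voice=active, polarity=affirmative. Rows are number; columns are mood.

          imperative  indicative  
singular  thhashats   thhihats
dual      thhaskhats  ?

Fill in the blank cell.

Attach voice active th- → thhi.
mood = indicative: zero marking, form stays thhi.
Attach number dual -kha → thhikha.
Attach polarity affirmative -ats → thhikhaats.
Apply vowel deletion: thhikhaats → thhikhats.
Nasal assimilation: no change.

thhikhats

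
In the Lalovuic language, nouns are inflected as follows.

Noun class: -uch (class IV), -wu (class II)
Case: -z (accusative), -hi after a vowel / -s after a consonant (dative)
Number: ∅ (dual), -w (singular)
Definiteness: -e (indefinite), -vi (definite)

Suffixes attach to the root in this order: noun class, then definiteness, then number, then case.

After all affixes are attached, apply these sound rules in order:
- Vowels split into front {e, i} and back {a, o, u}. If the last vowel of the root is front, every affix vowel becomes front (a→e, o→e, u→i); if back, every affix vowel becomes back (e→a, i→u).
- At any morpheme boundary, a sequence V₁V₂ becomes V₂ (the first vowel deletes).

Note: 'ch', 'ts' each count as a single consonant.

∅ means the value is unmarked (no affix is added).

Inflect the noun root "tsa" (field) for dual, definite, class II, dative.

Attach noun class class II -wu → tsawu.
Attach definiteness definite -vi → tsawuvi.
number = dual: zero marking, form stays tsawuvi.
Attach case dative -hi (after vowel 'i') → tsawuvihi.
Apply vowel harmony: tsawuvihi → tsawuvuhu.
Vowel deletion: no change.

tsawuvuhu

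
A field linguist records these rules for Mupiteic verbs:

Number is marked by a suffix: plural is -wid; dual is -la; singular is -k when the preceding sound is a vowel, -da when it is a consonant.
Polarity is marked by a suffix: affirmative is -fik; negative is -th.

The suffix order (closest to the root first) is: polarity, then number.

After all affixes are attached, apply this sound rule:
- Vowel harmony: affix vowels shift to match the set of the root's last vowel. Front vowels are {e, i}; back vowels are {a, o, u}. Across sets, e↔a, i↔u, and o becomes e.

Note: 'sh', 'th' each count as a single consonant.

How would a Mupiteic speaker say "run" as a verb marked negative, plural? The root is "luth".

luththwud

Attach polarity negative -th → luthth.
Attach number plural -wid → luththwid.
Apply vowel harmony: luththwid → luththwud.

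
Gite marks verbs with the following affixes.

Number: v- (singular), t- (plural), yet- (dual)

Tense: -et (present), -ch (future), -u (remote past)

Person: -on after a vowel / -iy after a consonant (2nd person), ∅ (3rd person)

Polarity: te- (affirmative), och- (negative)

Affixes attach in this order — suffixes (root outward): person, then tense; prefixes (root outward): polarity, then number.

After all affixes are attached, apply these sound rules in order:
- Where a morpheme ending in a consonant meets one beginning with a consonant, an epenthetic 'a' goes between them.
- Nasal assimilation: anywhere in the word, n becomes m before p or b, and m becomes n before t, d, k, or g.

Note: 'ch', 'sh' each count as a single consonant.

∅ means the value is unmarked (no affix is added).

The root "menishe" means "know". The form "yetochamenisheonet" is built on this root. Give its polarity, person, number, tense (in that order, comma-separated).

negative, 2nd person, dual, present

Segment: yet-och-menishe-on-et.
polarity: och- → negative.
person: -on/iy → 2nd person.
number: yet- → dual.
tense: -et → present.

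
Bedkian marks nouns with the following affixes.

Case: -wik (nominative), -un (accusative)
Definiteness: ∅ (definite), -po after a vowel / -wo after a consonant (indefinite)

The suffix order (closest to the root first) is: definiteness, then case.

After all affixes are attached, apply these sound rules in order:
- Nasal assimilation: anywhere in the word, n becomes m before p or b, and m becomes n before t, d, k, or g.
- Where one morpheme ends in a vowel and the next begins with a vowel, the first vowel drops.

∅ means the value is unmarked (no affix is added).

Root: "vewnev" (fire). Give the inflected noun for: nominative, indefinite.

Attach definiteness indefinite -wo (after consonant 'v') → vewnevwo.
Attach case nominative -wik → vewnevwowik.
Nasal assimilation: no change.
Vowel deletion: no change.

vewnevwowik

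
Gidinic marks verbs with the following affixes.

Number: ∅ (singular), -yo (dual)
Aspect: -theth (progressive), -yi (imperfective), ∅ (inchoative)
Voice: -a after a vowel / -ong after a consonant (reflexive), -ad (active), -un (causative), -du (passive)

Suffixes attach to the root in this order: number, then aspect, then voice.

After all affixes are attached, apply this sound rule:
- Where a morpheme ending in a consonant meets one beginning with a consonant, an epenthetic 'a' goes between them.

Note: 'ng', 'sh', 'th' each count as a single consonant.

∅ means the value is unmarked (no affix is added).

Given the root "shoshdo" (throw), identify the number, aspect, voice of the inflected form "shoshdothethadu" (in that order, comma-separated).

Segment: shoshdo-theth-du.
number: ∅ → singular.
aspect: -theth → progressive.
voice: -du → passive.

singular, progressive, passive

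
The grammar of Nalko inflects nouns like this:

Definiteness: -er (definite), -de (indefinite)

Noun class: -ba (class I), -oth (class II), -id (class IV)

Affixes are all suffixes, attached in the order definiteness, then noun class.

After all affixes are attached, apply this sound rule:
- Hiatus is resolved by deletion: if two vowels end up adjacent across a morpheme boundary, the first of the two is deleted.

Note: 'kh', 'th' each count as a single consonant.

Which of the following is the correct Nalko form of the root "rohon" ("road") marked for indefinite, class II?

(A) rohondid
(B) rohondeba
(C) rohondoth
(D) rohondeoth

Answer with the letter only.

C

Attach definiteness indefinite -de → rohonde.
Attach noun class class II -oth → rohondeoth.
Apply vowel deletion: rohondeoth → rohondoth.
So the correct form is rohondoth, option (C).
(D) rohondeoth is wrong: it fails to apply the sound rule(s).
(A) rohondid is wrong: it uses class IV instead of class II for noun class.
(B) rohondeba is wrong: it uses class I instead of class II for noun class.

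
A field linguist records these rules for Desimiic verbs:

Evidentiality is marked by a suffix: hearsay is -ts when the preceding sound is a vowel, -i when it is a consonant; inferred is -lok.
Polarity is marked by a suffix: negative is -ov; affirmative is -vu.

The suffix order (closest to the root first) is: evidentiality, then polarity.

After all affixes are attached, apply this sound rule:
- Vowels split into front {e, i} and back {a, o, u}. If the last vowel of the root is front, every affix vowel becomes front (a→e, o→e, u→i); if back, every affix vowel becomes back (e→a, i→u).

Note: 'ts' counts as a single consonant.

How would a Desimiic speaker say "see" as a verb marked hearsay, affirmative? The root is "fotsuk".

Attach evidentiality hearsay -i (after consonant 'k') → fotsuki.
Attach polarity affirmative -vu → fotsukivu.
Apply vowel harmony: fotsukivu → fotsukuvu.

fotsukuvu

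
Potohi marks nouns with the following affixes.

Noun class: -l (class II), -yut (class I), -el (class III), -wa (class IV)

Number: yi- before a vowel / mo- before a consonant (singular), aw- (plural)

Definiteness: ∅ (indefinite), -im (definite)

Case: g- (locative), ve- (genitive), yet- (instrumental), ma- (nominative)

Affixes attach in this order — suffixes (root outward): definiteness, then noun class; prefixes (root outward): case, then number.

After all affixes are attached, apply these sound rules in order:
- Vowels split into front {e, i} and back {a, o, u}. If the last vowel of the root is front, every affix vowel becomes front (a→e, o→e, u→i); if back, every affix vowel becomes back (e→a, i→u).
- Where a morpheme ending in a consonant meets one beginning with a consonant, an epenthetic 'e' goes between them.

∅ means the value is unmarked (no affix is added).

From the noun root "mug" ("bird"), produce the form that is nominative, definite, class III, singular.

momamugumal

Attach definiteness definite -im → mugim.
Attach noun class class III -el → mugimel.
Attach case nominative ma- → mamugimel.
Attach number singular mo- (before consonant 'm') → momamugimel.
Apply vowel harmony: momamugimel → momamugumal.
Epenthesis: no change.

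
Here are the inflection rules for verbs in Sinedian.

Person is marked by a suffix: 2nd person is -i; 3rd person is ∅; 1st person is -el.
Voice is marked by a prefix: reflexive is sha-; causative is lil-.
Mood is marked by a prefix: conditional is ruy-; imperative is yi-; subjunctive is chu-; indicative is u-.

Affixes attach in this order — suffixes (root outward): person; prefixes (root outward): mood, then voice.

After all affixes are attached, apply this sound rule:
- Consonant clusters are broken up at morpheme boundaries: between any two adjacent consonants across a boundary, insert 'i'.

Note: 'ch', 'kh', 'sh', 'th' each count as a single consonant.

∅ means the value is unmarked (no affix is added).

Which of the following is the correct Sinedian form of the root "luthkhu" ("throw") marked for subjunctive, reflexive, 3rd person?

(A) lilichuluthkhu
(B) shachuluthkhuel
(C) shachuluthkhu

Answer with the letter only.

person = 3rd person: zero marking, form stays luthkhu.
Attach mood subjunctive chu- → chuluthkhu.
Attach voice reflexive sha- → shachuluthkhu.
Epenthesis: no change.
So the correct form is shachuluthkhu, option (C).
(B) shachuluthkhuel is wrong: it uses 1st person instead of 3rd person for person.
(A) lilichuluthkhu is wrong: it uses causative instead of reflexive for voice.

C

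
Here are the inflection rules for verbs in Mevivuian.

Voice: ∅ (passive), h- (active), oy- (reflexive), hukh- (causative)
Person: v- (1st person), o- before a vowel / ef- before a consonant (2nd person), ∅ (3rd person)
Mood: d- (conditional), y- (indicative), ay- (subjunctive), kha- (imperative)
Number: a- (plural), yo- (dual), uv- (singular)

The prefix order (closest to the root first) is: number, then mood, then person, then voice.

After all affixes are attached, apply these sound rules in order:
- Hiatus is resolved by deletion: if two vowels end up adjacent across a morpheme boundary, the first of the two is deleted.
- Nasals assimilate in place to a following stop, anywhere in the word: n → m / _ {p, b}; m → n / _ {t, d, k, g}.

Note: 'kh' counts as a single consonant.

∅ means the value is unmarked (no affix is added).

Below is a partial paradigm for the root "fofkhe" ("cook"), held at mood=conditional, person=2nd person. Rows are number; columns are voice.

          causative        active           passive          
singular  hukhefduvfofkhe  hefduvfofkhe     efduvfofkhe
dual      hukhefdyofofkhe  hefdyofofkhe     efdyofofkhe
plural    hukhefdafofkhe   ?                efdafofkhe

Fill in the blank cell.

hefdafofkhe

Attach number plural a- → afofkhe.
Attach mood conditional d- → dafofkhe.
Attach person 2nd person ef- (before consonant 'd') → efdafofkhe.
Attach voice active h- → hefdafofkhe.
Vowel deletion: no change.
Nasal assimilation: no change.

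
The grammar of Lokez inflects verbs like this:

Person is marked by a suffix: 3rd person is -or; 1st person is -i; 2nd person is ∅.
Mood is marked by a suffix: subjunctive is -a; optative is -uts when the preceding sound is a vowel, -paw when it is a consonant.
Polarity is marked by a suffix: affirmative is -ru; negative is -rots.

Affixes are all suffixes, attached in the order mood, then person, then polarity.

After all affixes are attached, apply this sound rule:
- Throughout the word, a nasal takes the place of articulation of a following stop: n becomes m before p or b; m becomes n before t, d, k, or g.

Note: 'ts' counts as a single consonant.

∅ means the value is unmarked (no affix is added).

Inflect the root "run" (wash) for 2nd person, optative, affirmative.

Attach mood optative -paw (after consonant 'n') → runpaw.
person = 2nd person: zero marking, form stays runpaw.
Attach polarity affirmative -ru → runpawru.
Apply nasal assimilation: runpawru → rumpawru.

rumpawru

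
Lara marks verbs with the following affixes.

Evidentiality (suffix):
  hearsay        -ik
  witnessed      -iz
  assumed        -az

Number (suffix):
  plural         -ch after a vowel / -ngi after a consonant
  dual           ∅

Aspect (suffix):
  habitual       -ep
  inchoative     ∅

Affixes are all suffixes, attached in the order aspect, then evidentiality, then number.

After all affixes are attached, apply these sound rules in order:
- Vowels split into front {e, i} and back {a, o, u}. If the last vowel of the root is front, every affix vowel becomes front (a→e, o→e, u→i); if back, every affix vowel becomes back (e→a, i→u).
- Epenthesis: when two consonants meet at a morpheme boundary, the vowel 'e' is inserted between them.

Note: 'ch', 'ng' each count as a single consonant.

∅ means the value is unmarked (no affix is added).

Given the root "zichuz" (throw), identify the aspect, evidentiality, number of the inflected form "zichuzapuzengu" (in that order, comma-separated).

Segment: zichuz-ep-iz-ngi.
aspect: -ep → habitual.
evidentiality: -iz → witnessed.
number: -ch/ngi → plural.

habitual, witnessed, plural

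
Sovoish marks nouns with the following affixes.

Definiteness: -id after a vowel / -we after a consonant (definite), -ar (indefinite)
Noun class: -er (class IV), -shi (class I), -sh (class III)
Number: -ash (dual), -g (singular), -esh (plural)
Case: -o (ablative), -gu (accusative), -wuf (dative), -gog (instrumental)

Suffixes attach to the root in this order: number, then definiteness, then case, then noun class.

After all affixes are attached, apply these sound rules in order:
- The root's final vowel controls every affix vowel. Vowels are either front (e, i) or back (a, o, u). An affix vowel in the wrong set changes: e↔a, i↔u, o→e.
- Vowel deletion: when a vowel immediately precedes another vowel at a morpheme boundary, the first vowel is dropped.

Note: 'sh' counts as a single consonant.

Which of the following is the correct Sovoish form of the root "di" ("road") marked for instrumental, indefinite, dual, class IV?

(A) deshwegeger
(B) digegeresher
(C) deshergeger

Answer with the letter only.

Attach number dual -ash → diash.
Attach definiteness indefinite -ar → diashar.
Attach case instrumental -gog → diashargog.
Attach noun class class IV -er → diashargoger.
Apply vowel harmony: diashargoger → dieshergeger.
Apply vowel deletion: dieshergeger → deshergeger.
So the correct form is deshergeger, option (C).
(A) deshwegeger is wrong: it uses definite instead of indefinite for definiteness.
(B) digegeresher is wrong: it has the affixes in the wrong order.

C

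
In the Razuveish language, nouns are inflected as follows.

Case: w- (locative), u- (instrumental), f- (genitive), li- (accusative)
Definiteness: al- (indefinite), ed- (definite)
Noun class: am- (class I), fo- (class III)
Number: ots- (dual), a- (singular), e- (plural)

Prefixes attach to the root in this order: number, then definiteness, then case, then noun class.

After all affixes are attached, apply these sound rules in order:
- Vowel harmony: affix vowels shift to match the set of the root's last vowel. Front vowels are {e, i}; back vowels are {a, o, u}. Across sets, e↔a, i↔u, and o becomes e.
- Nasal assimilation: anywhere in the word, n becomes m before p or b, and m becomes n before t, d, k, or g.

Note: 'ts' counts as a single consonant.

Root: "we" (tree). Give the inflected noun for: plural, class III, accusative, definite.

Attach number plural e- → ewe.
Attach definiteness definite ed- → edewe.
Attach case accusative li- → liedewe.
Attach noun class class III fo- → foliedewe.
Apply vowel harmony: foliedewe → feliedewe.
Nasal assimilation: no change.

feliedewe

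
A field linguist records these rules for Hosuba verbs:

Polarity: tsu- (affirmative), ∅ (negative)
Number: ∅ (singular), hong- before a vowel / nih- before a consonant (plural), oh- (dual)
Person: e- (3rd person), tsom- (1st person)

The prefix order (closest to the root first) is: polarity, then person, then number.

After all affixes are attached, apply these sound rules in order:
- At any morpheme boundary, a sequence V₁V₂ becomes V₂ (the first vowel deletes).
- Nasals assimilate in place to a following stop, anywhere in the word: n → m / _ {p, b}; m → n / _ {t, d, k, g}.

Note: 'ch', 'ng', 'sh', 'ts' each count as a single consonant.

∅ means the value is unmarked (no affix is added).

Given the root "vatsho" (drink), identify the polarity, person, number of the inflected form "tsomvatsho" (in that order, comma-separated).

negative, 1st person, singular

Segment: tsom-vatsho.
polarity: ∅ → negative.
person: tsom- → 1st person.
number: ∅ → singular.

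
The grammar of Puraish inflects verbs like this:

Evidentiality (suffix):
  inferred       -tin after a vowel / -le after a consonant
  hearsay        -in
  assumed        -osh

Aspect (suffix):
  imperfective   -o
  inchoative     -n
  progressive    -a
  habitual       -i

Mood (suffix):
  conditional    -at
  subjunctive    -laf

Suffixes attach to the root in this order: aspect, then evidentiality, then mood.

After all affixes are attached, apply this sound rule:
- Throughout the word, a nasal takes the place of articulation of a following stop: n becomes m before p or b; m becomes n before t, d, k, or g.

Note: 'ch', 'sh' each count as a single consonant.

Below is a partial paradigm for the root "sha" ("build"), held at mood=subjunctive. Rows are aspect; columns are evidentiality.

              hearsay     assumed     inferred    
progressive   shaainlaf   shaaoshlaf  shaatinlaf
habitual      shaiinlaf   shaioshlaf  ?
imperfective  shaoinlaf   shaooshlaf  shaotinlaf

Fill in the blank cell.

Attach aspect habitual -i → shai.
Attach evidentiality inferred -tin (after vowel 'i') → shaitin.
Attach mood subjunctive -laf → shaitinlaf.
Nasal assimilation: no change.

shaitinlaf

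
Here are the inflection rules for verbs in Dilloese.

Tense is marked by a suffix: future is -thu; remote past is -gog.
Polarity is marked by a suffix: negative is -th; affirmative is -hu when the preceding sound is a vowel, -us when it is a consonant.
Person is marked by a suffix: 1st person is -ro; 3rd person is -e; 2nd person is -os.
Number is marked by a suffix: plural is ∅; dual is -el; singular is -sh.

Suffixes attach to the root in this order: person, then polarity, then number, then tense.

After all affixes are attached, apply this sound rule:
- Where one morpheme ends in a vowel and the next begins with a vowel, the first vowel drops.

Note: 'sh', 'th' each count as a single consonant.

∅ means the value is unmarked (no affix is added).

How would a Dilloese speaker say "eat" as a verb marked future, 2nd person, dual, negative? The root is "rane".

Attach person 2nd person -os → raneos.
Attach polarity negative -th → raneosth.
Attach number dual -el → raneosthel.
Attach tense future -thu → raneosthelthu.
Apply vowel deletion: raneosthelthu → ranosthelthu.

ranosthelthu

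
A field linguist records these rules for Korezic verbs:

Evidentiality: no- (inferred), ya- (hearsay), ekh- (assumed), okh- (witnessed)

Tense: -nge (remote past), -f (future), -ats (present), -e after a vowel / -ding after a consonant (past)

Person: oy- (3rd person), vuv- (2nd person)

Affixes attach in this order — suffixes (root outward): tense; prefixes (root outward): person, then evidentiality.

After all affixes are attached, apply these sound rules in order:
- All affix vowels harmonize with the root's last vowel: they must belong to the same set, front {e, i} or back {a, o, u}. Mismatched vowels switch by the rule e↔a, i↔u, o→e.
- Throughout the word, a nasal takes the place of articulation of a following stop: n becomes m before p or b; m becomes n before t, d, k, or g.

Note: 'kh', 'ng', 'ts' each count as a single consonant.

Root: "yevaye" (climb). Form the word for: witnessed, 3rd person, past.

ekheyyevayee

Attach person 3rd person oy- → oyyevaye.
Attach evidentiality witnessed okh- → okhoyyevaye.
Attach tense past -e (after vowel 'e') → okhoyyevayee.
Apply vowel harmony: okhoyyevayee → ekheyyevayee.
Nasal assimilation: no change.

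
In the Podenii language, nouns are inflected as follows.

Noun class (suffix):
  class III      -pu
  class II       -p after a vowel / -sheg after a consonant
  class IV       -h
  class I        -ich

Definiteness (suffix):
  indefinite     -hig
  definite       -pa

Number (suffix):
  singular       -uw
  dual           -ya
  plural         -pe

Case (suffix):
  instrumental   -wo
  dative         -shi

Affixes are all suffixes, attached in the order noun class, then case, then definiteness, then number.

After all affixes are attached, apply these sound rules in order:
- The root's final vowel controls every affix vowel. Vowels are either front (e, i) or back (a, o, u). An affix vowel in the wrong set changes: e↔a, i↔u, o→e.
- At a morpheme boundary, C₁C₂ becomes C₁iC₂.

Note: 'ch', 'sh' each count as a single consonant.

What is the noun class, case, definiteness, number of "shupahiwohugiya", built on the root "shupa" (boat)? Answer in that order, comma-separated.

Segment: shupa-h-wo-hig-ya.
noun class: -h → class IV.
case: -wo → instrumental.
definiteness: -hig → indefinite.
number: -ya → dual.

class IV, instrumental, indefinite, dual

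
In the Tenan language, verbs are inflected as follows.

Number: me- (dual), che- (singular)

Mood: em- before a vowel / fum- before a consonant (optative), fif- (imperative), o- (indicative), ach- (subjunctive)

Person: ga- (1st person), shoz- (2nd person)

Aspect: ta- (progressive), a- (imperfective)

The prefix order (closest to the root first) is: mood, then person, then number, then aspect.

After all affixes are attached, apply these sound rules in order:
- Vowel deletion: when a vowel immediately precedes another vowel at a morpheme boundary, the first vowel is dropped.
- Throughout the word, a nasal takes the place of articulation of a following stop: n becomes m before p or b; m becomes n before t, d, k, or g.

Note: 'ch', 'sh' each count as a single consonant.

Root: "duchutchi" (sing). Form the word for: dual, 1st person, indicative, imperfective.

Attach mood indicative o- → oduchutchi.
Attach person 1st person ga- → gaoduchutchi.
Attach number dual me- → megaoduchutchi.
Attach aspect imperfective a- → amegaoduchutchi.
Apply vowel deletion: amegaoduchutchi → amegoduchutchi.
Nasal assimilation: no change.

amegoduchutchi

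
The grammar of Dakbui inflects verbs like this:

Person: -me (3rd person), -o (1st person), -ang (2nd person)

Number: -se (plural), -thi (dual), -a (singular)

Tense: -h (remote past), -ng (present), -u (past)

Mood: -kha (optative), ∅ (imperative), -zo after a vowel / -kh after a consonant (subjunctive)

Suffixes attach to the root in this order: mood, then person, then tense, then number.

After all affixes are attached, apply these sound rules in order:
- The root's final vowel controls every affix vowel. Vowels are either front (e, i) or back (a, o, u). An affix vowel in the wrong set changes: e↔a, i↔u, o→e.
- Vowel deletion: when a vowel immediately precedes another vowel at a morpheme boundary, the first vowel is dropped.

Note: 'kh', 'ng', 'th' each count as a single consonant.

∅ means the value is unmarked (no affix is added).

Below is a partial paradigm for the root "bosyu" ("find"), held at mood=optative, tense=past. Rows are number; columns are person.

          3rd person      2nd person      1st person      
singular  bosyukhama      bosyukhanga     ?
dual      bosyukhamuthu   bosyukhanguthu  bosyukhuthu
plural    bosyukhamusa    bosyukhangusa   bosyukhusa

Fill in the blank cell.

bosyukha

Attach mood optative -kha → bosyukha.
Attach person 1st person -o → bosyukhao.
Attach tense past -u → bosyukhaou.
Attach number singular -a → bosyukhaoua.
Vowel harmony: no change.
Apply vowel deletion: bosyukhaoua → bosyukha.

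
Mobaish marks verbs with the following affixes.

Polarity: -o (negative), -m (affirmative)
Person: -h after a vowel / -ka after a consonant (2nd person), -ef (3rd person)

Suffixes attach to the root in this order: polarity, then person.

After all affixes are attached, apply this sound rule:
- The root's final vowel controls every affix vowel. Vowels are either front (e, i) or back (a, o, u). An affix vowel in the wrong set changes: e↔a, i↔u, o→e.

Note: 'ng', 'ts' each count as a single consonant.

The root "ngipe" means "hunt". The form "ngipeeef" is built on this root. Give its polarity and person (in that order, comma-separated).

negative, 3rd person

Segment: ngipe-o-ef.
polarity: -o → negative.
person: -ef → 3rd person.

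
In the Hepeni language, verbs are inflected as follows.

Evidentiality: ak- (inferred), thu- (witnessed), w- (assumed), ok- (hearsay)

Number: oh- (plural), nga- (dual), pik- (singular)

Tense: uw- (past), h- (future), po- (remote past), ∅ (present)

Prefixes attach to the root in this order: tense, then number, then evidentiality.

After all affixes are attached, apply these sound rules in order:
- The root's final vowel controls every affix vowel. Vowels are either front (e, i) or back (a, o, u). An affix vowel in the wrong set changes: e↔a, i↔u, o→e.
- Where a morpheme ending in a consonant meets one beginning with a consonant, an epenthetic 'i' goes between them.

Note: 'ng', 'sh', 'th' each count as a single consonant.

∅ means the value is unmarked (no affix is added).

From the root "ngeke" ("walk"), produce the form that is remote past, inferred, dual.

Attach tense remote past po- → pongeke.
Attach number dual nga- → ngapongeke.
Attach evidentiality inferred ak- → akngapongeke.
Apply vowel harmony: akngapongeke → ekngepengeke.
Apply epenthesis: ekngepengeke → ekingepengeke.

ekingepengeke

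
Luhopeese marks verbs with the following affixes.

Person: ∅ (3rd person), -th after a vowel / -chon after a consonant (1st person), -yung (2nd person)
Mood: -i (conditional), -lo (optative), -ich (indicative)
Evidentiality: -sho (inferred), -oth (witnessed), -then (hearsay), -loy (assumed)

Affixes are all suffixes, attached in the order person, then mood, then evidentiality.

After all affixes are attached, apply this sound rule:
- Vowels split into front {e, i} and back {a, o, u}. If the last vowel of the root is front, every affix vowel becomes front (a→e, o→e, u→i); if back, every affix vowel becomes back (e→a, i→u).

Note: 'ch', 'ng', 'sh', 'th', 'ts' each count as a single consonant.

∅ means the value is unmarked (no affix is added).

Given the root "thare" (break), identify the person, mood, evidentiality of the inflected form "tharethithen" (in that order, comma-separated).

1st person, conditional, hearsay

Segment: thare-th-i-then.
person: -th/chon → 1st person.
mood: -i → conditional.
evidentiality: -then → hearsay.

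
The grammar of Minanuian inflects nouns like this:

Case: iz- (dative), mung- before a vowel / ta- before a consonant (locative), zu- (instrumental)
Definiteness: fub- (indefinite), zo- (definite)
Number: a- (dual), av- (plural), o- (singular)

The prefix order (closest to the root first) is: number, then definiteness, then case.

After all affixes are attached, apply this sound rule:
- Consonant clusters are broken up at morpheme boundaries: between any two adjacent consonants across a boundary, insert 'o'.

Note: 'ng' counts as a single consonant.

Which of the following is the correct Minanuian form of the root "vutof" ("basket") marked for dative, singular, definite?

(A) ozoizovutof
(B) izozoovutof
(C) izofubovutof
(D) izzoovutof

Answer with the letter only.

B

Attach number singular o- → ovutof.
Attach definiteness definite zo- → zoovutof.
Attach case dative iz- → izzoovutof.
Apply epenthesis: izzoovutof → izozoovutof.
So the correct form is izozoovutof, option (B).
(C) izofubovutof is wrong: it uses indefinite instead of definite for definiteness.
(A) ozoizovutof is wrong: it has the affixes in the wrong order.
(D) izzoovutof is wrong: it fails to apply the sound rule(s).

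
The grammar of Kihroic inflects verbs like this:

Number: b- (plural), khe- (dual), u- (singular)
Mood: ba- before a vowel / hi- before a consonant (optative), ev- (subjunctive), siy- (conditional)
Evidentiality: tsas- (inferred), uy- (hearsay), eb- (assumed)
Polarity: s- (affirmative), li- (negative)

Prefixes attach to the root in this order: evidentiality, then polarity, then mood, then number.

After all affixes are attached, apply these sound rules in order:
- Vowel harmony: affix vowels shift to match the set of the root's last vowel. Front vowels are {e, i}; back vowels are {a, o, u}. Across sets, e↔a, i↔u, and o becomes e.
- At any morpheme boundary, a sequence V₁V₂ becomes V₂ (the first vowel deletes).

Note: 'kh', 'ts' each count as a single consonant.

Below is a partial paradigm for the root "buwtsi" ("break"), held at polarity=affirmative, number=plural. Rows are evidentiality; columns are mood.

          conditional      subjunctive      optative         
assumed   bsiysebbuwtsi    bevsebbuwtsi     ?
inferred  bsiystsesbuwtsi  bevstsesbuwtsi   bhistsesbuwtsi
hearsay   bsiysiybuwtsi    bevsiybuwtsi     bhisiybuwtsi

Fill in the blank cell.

bhisebbuwtsi

Attach evidentiality assumed eb- → ebbuwtsi.
Attach polarity affirmative s- → sebbuwtsi.
Attach mood optative hi- (before consonant 's') → hisebbuwtsi.
Attach number plural b- → bhisebbuwtsi.
Vowel harmony: no change.
Vowel deletion: no change.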